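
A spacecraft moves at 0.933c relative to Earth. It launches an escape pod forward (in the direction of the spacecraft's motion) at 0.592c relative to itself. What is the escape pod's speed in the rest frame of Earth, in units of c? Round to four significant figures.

0.9824c

Relativistic velocity addition: u = (u' + v)/(1 + u'v/c²), with u' = 0.592c and v = 0.933c.
Numerator: 0.592 + 0.933 = 1.525. Denominator: 1 + (0.592)(0.933) = 1.552336.
u = 1.525/1.552336 = 0.98239, so the speed is 0.9824c.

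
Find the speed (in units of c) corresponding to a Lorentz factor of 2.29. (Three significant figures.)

β = √(1 − 1/γ²) = √(1 − 1/5.2441) = √0.80931 = 0.900.

0.900c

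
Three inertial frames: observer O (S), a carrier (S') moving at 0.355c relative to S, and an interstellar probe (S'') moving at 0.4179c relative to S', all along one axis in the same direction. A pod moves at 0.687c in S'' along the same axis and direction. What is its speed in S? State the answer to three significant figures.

0.930c

Apply u = (u'+v)/(1+u'v) twice. Pod in the carrier frame: (0.687+0.4179)/(1+0.687·0.4179) = 1.1049/1.2870973 = 0.85844c.
That velocity, transformed to the rest frame of observer O: (0.85844+0.355)/(1+0.85844·0.355) = 1.21344/1.3047462 = 0.93002c.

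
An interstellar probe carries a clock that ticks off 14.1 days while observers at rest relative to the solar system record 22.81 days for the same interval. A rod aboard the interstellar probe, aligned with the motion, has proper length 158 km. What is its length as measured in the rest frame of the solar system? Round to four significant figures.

From Δt = γΔτ: γ = 22.81/14.1 = 1.61773.
The rod contracts by the same γ: 158 km / 1.61773 = 97.67 km.

97.67 km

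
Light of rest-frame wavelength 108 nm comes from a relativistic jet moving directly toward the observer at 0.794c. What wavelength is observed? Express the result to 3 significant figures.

36.6 nm

Relativistic Doppler for wavelength: λ_obs = λ_src · √((1−β)/(1+β)).
With β = 0.794: factor = √(0.206/1.794) = 0.33886.
λ_obs = 108 × 0.33886 = 36.6 nm.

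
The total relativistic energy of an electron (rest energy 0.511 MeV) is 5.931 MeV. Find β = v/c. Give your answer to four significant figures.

0.9963

Total energy E = γmc² gives γ = 5.931/0.511 = 11.607.
Hence β = √(1 − 1/γ²) = √(1 − 0.00742267) = √0.99257733 = 0.9963.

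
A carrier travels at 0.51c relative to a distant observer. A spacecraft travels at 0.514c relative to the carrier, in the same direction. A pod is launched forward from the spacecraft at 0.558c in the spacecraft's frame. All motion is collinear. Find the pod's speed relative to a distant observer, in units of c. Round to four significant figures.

0.9426c

Compose velocities in two stages. Stage 1 (into S'): u₁ = (0.558+0.514)/(1+0.558×0.514) = 0.83307.
Stage 2 (into S): u = (0.83307+0.51)/(1+0.83307×0.51) = 0.94259, so the speed is 0.9426c.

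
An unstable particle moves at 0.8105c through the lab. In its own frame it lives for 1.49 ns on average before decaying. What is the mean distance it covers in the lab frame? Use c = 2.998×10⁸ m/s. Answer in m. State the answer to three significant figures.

0.618 m

β² = 0.65691025, so γ = 1/√0.34308975 = 1.7072.
Lab-frame lifetime: Δt = γτ = 1.7072 × 1.49 ns = 2.5437 ns.
Distance: d = vΔt = 0.8105 × 2.998×10⁸ m/s × 2.5437×10^-9 s = 0.618 m.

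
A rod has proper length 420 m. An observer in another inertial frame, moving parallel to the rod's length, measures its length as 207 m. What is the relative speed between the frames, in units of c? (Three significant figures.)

Length contraction gives γ = L₀/L = 420/207 = 2.029.
β = √(1 − 1/γ²) = √0.757095 = 0.870.

0.870c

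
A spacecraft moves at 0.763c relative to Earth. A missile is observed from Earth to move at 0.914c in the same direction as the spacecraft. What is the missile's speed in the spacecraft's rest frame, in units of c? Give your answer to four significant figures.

0.4990c

Transform to the spacecraft's frame: u' = (u − v)/(1 − uv/c²).
u' = (0.914 − 0.763)/(1 − 0.914×0.763) = 0.151/0.302618 = 0.49898.
Speed in the spacecraft's frame: 0.4990c (in the same direction).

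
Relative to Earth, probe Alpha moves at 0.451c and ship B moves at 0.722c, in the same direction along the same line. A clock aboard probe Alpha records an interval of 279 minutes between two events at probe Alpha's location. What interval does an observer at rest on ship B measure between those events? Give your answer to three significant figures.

Transform probe Alpha's velocity into ship B's frame: (0.451 − 0.722)/(1 − 0.451·0.722) = −0.271/0.674378, so the relative speed is 0.40185c.
γ for this relative speed: γ = 1/√(1 − 0.161483) = 1.0921.
Probe Alpha's interval is proper; time dilation gives Δt_B = γΔτ = 1.0921 × 279 minutes = 305 minutes.

305 minutes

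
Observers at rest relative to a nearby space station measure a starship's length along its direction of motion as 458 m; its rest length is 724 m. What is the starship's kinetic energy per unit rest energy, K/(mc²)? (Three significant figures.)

Length contraction gives γ = L₀/L = 724/458 = 1.58079.
Since K = (γ−1)mc², K/(mc²) = 1.58079 − 1 = 0.581.

0.581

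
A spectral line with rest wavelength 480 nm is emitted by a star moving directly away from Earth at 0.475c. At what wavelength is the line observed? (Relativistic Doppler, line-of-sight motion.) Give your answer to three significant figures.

805 nm

Relativistic Doppler for wavelength: λ_obs = λ_src · √((1+β)/(1−β)).
With β = 0.475: factor = √(1.475/0.525) = 1.6762.
λ_obs = 480 × 1.6762 = 805 nm.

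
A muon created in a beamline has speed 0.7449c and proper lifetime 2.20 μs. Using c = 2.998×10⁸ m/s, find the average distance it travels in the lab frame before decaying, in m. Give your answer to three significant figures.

736 m

γ = 1/√(1 − β²) = 1/√(1 − 0.55487601) = 1/√0.44512399 = 1/0.667176 = 1.4989.
Lab-frame lifetime: Δt = γτ = 1.4989 × 2.20 μs = 3.2976 μs.
Distance: d = vΔt = 0.7449 × 2.998×10⁸ m/s × 3.2976×10^-6 s = 736 m.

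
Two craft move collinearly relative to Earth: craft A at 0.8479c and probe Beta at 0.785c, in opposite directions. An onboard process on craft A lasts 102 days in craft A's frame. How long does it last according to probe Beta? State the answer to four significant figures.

Speed of craft A in probe Beta's frame: u = (v_A + v_B)/(1 + v_A v_B/c²) = (0.8479 + 0.785)/(1 + 0.8479×0.785) = 1.6329/1.6656015 = 0.98037; |u| = 0.98037c.
At |u| = 0.98037c, γ = (1 − 0.961125)^(−1/2) = 5.0718.
The clock on craft A records proper time, so probe Beta measures Δt = γΔτ = 5.0718 × 102 = 517.3 days.

517.3 days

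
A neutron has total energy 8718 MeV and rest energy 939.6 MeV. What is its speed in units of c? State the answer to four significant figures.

0.9942c

Total energy E = γmc² gives γ = 8718/939.6 = 9.2784.
Hence β = √(1 − 1/γ²) = √(1 − 0.0116159) = √0.9883841 = 0.9942.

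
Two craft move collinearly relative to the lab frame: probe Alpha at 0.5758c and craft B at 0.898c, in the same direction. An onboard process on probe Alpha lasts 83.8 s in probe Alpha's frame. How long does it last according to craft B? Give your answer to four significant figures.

112.5 s

Transform probe Alpha's velocity into craft B's frame: (0.5758 − 0.898)/(1 − 0.5758·0.898) = −0.3222/0.4829316, so the relative speed is 0.66718c.
At |u| = 0.66718c, γ = (1 − 0.445129)^(−1/2) = 1.3425.
The clock on probe Alpha records proper time, so craft B measures Δt = γΔτ = 1.3425 × 83.8 = 112.5 s.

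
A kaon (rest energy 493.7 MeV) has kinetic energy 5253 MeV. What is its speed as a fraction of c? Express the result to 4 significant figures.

γ = 1 + K/(mc²) = 1 + 5253/493.7 = 11.64.
β = √(1 − 1/γ²) = √(1 − 0.00738064) = √0.99261936 = 0.9963.

0.9963c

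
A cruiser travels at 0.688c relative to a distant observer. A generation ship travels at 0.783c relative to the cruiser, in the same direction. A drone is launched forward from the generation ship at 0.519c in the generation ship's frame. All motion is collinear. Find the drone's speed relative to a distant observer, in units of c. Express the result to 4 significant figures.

0.9859c

Compose velocities in two stages. Stage 1 (into S'): u₁ = (0.519+0.783)/(1+0.519×0.783) = 0.92578.
Stage 2 (into S): u = (0.92578+0.688)/(1+0.92578×0.688) = 0.98585, so the speed is 0.9859c.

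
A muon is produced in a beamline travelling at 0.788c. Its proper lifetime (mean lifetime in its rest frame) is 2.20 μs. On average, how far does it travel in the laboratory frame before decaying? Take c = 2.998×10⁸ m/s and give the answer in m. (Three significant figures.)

With β = 0.788, γ = 1/√(1 − 0.788²) = 1/√0.379056 = 1.6242.
Lab-frame lifetime: Δt = γτ = 1.6242 × 2.20 μs = 3.5732 μs.
Distance: d = vΔt = 0.788 × 2.998×10⁸ m/s × 3.5732×10^-6 s = 844 m.

844 m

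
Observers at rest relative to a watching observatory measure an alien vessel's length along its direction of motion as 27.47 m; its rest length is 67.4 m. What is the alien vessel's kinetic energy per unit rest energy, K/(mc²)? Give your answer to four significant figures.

Length contraction gives γ = L₀/L = 67.4/27.47 = 2.45359.
Since K = (γ−1)mc², K/(mc²) = 2.45359 − 1 = 1.454.

1.454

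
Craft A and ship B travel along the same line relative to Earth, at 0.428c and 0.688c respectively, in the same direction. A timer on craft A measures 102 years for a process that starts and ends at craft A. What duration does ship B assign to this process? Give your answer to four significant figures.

Transform craft A's velocity into ship B's frame: (0.428 − 0.688)/(1 − 0.428·0.688) = −0.26/0.705536, so the relative speed is 0.36851c.
γ for this relative speed: γ = 1/√(1 − 0.1358) = 1.0757.
The clock on craft A records proper time, so ship B measures Δt = γΔτ = 1.0757 × 102 = 109.7 years.

109.7 years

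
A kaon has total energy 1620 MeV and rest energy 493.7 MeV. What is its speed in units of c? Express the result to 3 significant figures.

Total energy E = γmc² gives γ = 1620/493.7 = 3.2813.
Hence β = √(1 − 1/γ²) = √(1 − 0.092877) = √0.907123 = 0.952.

0.952c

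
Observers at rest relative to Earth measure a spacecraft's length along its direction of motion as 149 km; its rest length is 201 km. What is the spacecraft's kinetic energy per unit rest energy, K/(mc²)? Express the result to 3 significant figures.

0.349

γ = L₀/L = 201/149 = 1.34899.
Since K = (γ−1)mc², K/(mc²) = 1.34899 − 1 = 0.349.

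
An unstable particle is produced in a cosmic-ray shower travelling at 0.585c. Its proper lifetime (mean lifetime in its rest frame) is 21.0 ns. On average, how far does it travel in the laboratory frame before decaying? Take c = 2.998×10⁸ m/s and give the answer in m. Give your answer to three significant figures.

With β = 0.585, γ = 1/√(1 − 0.585²) = 1/√0.657775 = 1.233.
Lab-frame lifetime: Δt = γτ = 1.233 × 21.0 ns = 25.893 ns.
Distance: d = vΔt = 0.585 × 2.998×10⁸ m/s × 2.5893×10^-8 s = 4.54 m.

4.54 m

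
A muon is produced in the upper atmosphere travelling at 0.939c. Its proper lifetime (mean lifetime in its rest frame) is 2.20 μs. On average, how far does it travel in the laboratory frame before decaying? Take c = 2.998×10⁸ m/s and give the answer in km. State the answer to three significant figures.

Lorentz factor: γ = (1 − 0.881721)^(−1/2) = 2.9077.
Lab-frame lifetime: Δt = γτ = 2.9077 × 2.20 μs = 6.3969 μs.
Distance: d = vΔt = 0.939 × 2.998×10⁸ m/s × 6.3969×10^-6 s = 1800 m = 1.80 km.

1.80 km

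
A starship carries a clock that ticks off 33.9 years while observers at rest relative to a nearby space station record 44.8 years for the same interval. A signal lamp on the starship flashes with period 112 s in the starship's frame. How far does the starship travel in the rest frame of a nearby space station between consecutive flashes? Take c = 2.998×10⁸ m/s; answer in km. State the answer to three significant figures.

The time-dilation ratio gives γ = 44.8/33.9 = 1.32153.
β = √(1 − 1/γ²) = 0.65376. Lab-frame period = γτ = 1.32153×112 s = 148.01 s. Distance = βc × γτ = 0.65376 × 2.998×10⁸ m/s × 148.01 s = 2.9010×10^10 m = 2.90×10^7 km.

2.90×10^7 km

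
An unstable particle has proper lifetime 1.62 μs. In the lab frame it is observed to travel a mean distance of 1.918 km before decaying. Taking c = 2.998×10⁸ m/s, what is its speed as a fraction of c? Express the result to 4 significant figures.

Let x = d/(cτ) = 1918 m / (2.998×10⁸ m/s × 1.620×10^-6 s) = 3.9491. Since d = βγcτ, x = βγ = β/√(1−β²).
Solving: β² = x²/(1+x²) = 15.5954/16.5954 = 0.939742, so β = 0.9694.

0.9694c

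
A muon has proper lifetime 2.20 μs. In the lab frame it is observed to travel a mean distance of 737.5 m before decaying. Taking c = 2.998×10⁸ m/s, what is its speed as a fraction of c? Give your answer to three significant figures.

d = βγcτ ⇒ βγ = d/(cτ) = 737.5 m / (659.56 m) = 1.1182.
β = (βγ)/√(1+(βγ)²) = 1.1182/√2.25037 = 0.745.

0.745c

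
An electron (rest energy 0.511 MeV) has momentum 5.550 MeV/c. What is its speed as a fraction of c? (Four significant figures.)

βγ = pc/(mc²) = 5.550/0.511 = 10.861.
Since γ² = 1 + (βγ)² = 118.961, γ = √118.961 = 10.9069, and β = (βγ)/γ = 10.861/10.9069 = 0.9958.

0.9958c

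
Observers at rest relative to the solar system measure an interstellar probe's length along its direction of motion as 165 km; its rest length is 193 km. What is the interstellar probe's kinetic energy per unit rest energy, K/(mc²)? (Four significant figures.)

Length contraction gives γ = L₀/L = 193/165 = 1.1697.
Since K = (γ−1)mc², K/(mc²) = 1.1697 − 1 = 0.1697.

0.1697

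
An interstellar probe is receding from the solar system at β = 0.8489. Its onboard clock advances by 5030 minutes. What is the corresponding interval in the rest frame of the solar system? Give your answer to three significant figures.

9520 minutes

β² = 0.72063121, so γ = 1/√0.27936879 = 1.892.
Time dilation: Δt = γ·Δτ = 1.892 × 5030 = 9520 minutes.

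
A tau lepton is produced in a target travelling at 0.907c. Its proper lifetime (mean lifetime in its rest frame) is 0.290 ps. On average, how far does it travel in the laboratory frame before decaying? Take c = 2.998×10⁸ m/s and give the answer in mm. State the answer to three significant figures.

0.187 mm

γ = 1/√(1 − β²) = 1/√(1 − 0.822649) = 1/√0.177351 = 1/0.421131 = 2.3746.
Lab-frame lifetime: Δt = γτ = 2.3746 × 0.290 ps = 0.68863 ps.
Distance: d = vΔt = 0.907 × 2.998×10⁸ m/s × 6.8863×10^-13 s = 1.87×10^-4 m = 0.187 mm.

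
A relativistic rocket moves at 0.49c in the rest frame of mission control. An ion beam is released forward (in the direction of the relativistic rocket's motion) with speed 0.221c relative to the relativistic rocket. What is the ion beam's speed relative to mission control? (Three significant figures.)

0.642c

Relativistic velocity addition: u = (u' + v)/(1 + u'v/c²), with u' = 0.221c and v = 0.49c.
Numerator: 0.221 + 0.49 = 0.711. Denominator: 1 + (0.221)(0.49) = 1.10829.
u = 0.711/1.10829 = 0.64153, so the speed is 0.642c.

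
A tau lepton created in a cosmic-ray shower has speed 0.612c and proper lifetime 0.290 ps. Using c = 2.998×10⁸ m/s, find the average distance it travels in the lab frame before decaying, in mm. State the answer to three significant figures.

0.0673 mm

γ = 1/√(1 − β²) = 1/√(1 − 0.374544) = 1/√0.625456 = 1/0.790858 = 1.2644.
Lab-frame lifetime: Δt = γτ = 1.2644 × 0.290 ps = 0.36668 ps.
Distance: d = vΔt = 0.612 × 2.998×10⁸ m/s × 3.6668×10^-13 s = 6.73×10^-5 m = 0.0673 mm.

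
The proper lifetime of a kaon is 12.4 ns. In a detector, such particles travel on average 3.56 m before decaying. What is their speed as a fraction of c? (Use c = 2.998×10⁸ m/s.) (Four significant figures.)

Lab distance = (lab lifetime)·v = γτ·βc, so βγ = d/(cτ) = 3.560/(2.998×10⁸ × 1.240×10^-8) = 0.95763.
With βγ = 0.95763: γ² = 1 + (βγ)² = 1.917055, and β = (βγ)/γ = 0.95763/1.38458 = 0.6916.

0.6916c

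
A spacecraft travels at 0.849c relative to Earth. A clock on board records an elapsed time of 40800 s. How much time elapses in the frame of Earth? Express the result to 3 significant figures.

γ = 1/√(1 − β²) = 1/√(1 − 0.720801) = 1/√0.279199 = 1/0.528393 = 1.8925.
Time dilation: Δt = γ·Δτ = 1.8925 × 40800 = 77200 s.

77200 s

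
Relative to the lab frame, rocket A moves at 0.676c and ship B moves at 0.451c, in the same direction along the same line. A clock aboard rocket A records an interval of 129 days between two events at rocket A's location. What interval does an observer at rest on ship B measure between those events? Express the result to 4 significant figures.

Transform rocket A's velocity into ship B's frame: (0.676 − 0.451)/(1 − 0.676·0.451) = 0.225/0.695124, so the relative speed is 0.32368c.
At |u| = 0.32368c, γ = (1 − 0.104769)^(−1/2) = 1.0569.
Rocket A's interval is proper; time dilation gives Δt_B = γΔτ = 1.0569 × 129 days = 136.3 days.

136.3 days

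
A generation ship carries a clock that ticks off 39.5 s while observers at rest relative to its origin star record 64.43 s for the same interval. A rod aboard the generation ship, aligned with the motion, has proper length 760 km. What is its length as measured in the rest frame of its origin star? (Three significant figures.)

From Δt = γΔτ: γ = 64.43/39.5 = 1.63114.
The rod contracts by the same γ: 760 km / 1.63114 = 466 km.

466 km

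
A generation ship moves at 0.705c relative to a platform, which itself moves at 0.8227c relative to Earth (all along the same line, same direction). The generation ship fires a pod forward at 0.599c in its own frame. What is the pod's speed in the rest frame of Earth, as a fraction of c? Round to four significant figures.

First combine the pod and generation ship (S''→S'): u₁ = (0.599 + 0.705)/(1 + 0.599×0.705) = 1.304/1.422295 = 0.91683.
Then combine with the platform (S'→S): u = (0.91683 + 0.8227)/(1 + 0.91683×0.8227) = 1.73953/1.754276041 = 0.99159.

0.9916c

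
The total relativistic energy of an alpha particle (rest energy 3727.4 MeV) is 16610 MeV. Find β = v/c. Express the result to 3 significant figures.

0.974

γ = E/(mc²) = 16610/3727.4 = 4.4562.
β = √(1 − 1/γ²) = √(1 − 0.0503583) = √0.9496417 = 0.974.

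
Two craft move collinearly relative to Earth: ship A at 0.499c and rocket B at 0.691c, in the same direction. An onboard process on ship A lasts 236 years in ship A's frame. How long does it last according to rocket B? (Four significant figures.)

246.8 years

The velocity of ship A relative to rocket B is (0.499 − 0.691)c / (1 − 0.499×0.691) = −0.29304c; relative speed 0.29304c.
γ for this relative speed: γ = 1/√(1 − 0.0858724) = 1.0459.
Ship A's interval is proper; time dilation gives Δt_B = γΔτ = 1.0459 × 236 years = 246.8 years.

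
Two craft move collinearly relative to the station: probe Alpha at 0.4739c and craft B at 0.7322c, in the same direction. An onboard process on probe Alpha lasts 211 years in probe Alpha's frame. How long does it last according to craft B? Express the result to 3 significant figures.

230 years

Speed of probe Alpha in craft B's frame: u = (v_A − v_B)/(1 − v_A v_B/c²) = (0.4739 − 0.7322)/(1 − 0.4739×0.7322) = −0.2583/0.65301042 = −0.39555; |u| = 0.39555c.
γ for this relative speed: γ = 1/√(1 − 0.15646) = 1.0888.
The clock on probe Alpha records proper time, so craft B measures Δt = γΔτ = 1.0888 × 211 = 230 years.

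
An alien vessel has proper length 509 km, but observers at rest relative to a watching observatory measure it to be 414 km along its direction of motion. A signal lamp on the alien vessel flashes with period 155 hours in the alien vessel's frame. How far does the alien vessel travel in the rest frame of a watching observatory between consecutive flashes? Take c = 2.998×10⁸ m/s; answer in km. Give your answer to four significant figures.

γ = L₀/L = 509/414 = 1.22947.
β = √(1 − 1/γ²) = 0.58176. Lab-frame period = γτ = 1.22947×155 hours = 190.57 hours. Distance = βc × γτ = 0.58176 × 2.998×10⁸ m/s × 686052 s = 1.1966×10^14 m = 1.197×10^11 km.

1.197×10^11 km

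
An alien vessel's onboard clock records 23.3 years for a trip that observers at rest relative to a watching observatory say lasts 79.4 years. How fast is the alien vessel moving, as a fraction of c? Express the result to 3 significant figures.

γ = Δt/Δτ = 79.4/23.3 = 3.4077.
β = √(1 − 1/γ²) = √(1 − 0.0861147) = √0.9138853 = 0.956.

0.956c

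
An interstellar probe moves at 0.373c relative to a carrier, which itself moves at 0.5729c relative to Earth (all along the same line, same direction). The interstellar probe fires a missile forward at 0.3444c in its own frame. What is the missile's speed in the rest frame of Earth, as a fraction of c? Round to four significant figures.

0.8860c

Compose velocities in two stages. Stage 1 (into S'): u₁ = (0.3444+0.373)/(1+0.3444×0.373) = 0.63573.
Stage 2 (into S): u = (0.63573+0.5729)/(1+0.63573×0.5729) = 0.88596, so the speed is 0.8860c.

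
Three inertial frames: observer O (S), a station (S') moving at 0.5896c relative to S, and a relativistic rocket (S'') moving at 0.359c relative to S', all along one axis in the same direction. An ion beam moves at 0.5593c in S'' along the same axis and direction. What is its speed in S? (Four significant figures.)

0.9335c

Compose velocities in two stages. Stage 1 (into S'): u₁ = (0.5593+0.359)/(1+0.5593×0.359) = 0.76475.
Stage 2 (into S): u = (0.76475+0.5896)/(1+0.76475×0.5896) = 0.93346, so the speed is 0.9335c.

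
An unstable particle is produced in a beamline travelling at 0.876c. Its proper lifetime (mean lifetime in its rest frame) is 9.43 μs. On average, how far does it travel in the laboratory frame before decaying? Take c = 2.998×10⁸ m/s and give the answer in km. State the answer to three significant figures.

With β = 0.876, γ = 1/√(1 − 0.876²) = 1/√0.232624 = 2.0734.
Lab-frame lifetime: Δt = γτ = 2.0734 × 9.43 μs = 19.552 μs.
Distance: d = vΔt = 0.876 × 2.998×10⁸ m/s × 1.9552×10^-5 s = 5130 m = 5.13 km.

5.13 km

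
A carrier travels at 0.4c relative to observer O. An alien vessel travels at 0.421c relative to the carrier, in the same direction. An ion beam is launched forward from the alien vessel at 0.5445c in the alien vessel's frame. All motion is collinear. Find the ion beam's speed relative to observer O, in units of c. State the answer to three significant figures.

0.902c

Apply u = (u'+v)/(1+u'v) twice. Ion beam in the carrier frame: (0.5445+0.421)/(1+0.5445·0.421) = 0.9655/1.2292345 = 0.78545c.
That velocity, transformed to the rest frame of observer O: (0.78545+0.4)/(1+0.78545·0.4) = 1.18545/1.31418 = 0.90205c.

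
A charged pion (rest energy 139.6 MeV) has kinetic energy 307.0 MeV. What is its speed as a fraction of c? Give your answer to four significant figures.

K = (γ−1)mc², so γ = 1 + 307.0/139.6 = 3.1991.
Then v/c = √(1 − γ⁻²) = √(1 − 0.0977112) = √0.9022888 = 0.9499.

0.9499c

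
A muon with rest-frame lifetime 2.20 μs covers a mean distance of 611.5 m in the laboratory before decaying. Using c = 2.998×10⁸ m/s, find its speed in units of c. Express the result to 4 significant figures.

0.6799c

Lab distance = (lab lifetime)·v = γτ·βc, so βγ = d/(cτ) = 611.5/(2.998×10⁸ × 2.200×10^-6) = 0.92713.
With βγ = 0.92713: γ² = 1 + (βγ)² = 1.85957, and β = (βγ)/γ = 0.92713/1.36366 = 0.6799.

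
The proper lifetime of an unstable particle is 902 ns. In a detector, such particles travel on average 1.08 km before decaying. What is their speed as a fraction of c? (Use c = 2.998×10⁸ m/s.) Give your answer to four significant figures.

d = βγcτ ⇒ βγ = d/(cτ) = 1080 m / (270.4196 m) = 3.9938.
β = (βγ)/√(1+(βγ)²) = 3.9938/√16.9504 = 0.9701.

0.9701c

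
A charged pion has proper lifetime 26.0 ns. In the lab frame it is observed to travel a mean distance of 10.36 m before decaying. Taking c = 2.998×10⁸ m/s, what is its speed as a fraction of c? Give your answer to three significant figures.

Lab distance = (lab lifetime)·v = γτ·βc, so βγ = d/(cτ) = 10.36/(2.998×10⁸ × 2.600×10^-8) = 1.3291.
With βγ = 1.3291: γ² = 1 + (βγ)² = 2.76651, and β = (βγ)/γ = 1.3291/1.66328 = 0.799.

0.799c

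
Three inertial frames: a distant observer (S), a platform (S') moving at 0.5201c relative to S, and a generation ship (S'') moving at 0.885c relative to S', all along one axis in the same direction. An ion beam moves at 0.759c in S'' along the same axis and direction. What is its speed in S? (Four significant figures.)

0.9947c

Apply u = (u'+v)/(1+u'v) twice. Ion beam in the platform frame: (0.759+0.885)/(1+0.759·0.885) = 1.644/1.671715 = 0.98342c.
That velocity, transformed to the rest frame of a distant observer: (0.98342+0.5201)/(1+0.98342·0.5201) = 1.50352/1.511476742 = 0.99474c.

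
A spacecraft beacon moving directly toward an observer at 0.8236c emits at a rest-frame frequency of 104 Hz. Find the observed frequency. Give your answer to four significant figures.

Relativistic Doppler (source moving toward): f_obs = f_src · √((1+β)/(1−β)).
With β = 0.8236: factor = √(1.8236/0.1764) = 3.2153.
f_obs = 104 × 3.2153 = 334.4 Hz.

334.4 Hz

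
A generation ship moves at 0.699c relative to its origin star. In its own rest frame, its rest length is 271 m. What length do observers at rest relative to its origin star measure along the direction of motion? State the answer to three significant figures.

194 m

With β = 0.699, γ = 1/√(1 − 0.699²) = 1/√0.511399 = 1.3984.
Along the direction of motion the measured length is L₀/γ = 271/1.3984 = 194 m.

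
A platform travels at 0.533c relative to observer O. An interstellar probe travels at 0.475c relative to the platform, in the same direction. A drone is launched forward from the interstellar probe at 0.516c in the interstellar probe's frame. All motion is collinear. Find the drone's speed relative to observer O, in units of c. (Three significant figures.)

First combine the drone and interstellar probe (S''→S'): u₁ = (0.516 + 0.475)/(1 + 0.516×0.475) = 0.991/1.2451 = 0.79592.
Then combine with the platform (S'→S): u = (0.79592 + 0.533)/(1 + 0.79592×0.533) = 1.32892/1.42422536 = 0.93308.

0.933c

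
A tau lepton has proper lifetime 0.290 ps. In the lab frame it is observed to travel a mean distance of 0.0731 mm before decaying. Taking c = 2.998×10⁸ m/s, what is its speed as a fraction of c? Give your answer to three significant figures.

0.644c

Let x = d/(cτ) = 7.310×10^-5 m / (2.998×10⁸ m/s × 2.900×10^-13 s) = 0.84079. Since d = βγcτ, x = βγ = β/√(1−β²).
Solving: β² = x²/(1+x²) = 0.706928/1.706928 = 0.414152, so β = 0.644.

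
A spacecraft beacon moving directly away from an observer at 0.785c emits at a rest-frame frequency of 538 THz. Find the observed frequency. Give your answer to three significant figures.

Relativistic Doppler (source moving away): f_obs = f_src · √((1−β)/(1+β)).
With β = 0.785: factor = √(0.215/1.785) = 0.34706.
f_obs = 538 × 0.34706 = 187 THz.

187 THz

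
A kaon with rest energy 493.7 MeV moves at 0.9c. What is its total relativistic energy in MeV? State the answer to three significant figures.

β² = 0.81, so γ = 1/√0.19 = 2.2942.
Total energy: E = γmc² = 2.2942 × 493.7 MeV = 1130 MeV.

1130 MeV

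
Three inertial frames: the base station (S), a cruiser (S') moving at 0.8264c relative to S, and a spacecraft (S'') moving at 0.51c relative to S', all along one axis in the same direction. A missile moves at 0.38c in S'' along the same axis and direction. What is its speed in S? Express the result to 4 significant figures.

0.9727c

Apply u = (u'+v)/(1+u'v) twice. Missile in the cruiser frame: (0.38+0.51)/(1+0.38·0.51) = 0.89/1.1938 = 0.74552c.
That velocity, transformed to the rest frame of the base station: (0.74552+0.8264)/(1+0.74552·0.8264) = 1.57192/1.616097728 = 0.97266c.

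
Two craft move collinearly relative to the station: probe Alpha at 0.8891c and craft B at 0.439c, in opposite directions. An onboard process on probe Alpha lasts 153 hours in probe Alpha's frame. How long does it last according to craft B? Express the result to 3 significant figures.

Transform probe Alpha's velocity into craft B's frame: (0.8891 + 0.439)/(1 + 0.8891·0.439) = 1.3281/1.3903149, so the relative speed is 0.95525c.
γ for this relative speed: γ = 1/√(1 − 0.912503) = 3.3807.
Probe Alpha's interval is proper; time dilation gives Δt_B = γΔτ = 3.3807 × 153 hours = 517 hours.

517 hours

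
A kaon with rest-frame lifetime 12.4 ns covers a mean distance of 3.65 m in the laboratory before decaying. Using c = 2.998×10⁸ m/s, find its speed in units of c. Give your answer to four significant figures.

Let x = d/(cτ) = 3.650 m / (2.998×10⁸ m/s × 1.240×10^-8 s) = 0.98184. Since d = βγcτ, x = βγ = β/√(1−β²).
Solving: β² = x²/(1+x²) = 0.96401/1.96401 = 0.490838, so β = 0.7006.

0.7006c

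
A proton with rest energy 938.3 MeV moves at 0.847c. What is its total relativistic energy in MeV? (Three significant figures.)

With β = 0.847, γ = 1/√(1 − 0.847²) = 1/√0.282591 = 1.8811.
Total energy: E = γmc² = 1.8811 × 938.3 MeV = 1770 MeV.

1770 MeV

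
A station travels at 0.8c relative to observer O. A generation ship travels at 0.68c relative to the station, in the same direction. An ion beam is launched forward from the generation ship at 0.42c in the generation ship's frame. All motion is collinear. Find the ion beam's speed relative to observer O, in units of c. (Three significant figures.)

0.983c

First combine the ion beam and generation ship (S''→S'): u₁ = (0.42 + 0.68)/(1 + 0.42×0.68) = 1.1/1.2856 = 0.85563.
Then combine with the station (S'→S): u = (0.85563 + 0.8)/(1 + 0.85563×0.8) = 1.65563/1.684504 = 0.98286.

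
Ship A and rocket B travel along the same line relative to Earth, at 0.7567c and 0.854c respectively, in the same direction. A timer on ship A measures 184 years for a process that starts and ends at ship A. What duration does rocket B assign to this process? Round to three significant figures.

191 years

Transform ship A's velocity into rocket B's frame: (0.7567 − 0.854)/(1 − 0.7567·0.854) = −0.0973/0.3537782, so the relative speed is 0.27503c.
γ for this relative speed: γ = 1/√(1 − 0.0756415) = 1.0401.
Ship A's interval is proper; time dilation gives Δt_B = γΔτ = 1.0401 × 184 years = 191 years.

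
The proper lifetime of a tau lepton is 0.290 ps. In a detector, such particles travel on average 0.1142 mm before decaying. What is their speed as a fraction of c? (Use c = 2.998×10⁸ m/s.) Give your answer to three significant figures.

0.796c

Let x = d/(cτ) = 1.142×10^-4 m / (2.998×10⁸ m/s × 2.900×10^-13 s) = 1.3135. Since d = βγcτ, x = βγ = β/√(1−β²).
Solving: β² = x²/(1+x²) = 1.72528/2.72528 = 0.633065, so β = 0.796.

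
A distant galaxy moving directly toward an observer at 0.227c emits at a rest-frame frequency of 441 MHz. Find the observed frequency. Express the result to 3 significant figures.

556 MHz

Relativistic Doppler (source moving toward): f_obs = f_src · √((1+β)/(1−β)).
With β = 0.227: factor = √(1.227/0.773) = 1.2599.
f_obs = 441 × 1.2599 = 556 MHz.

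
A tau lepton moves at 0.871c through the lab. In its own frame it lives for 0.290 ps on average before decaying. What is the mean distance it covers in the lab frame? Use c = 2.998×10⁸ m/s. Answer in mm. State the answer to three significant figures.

0.154 mm

Lorentz factor: γ = (1 − 0.758641)^(−1/2) = 2.0355.
Lab-frame lifetime: Δt = γτ = 2.0355 × 0.290 ps = 0.59029 ps.
Distance: d = vΔt = 0.871 × 2.998×10⁸ m/s × 5.9029×10^-13 s = 1.54×10^-4 m = 0.154 mm.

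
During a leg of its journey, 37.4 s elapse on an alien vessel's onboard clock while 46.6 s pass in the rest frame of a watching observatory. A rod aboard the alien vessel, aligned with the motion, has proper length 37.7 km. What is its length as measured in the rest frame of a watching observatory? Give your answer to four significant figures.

30.26 km

γ = Δt/Δτ = 46.6/37.4 = 1.24599.
L = L₀/γ = 37.7/1.24599 = 30.26 km.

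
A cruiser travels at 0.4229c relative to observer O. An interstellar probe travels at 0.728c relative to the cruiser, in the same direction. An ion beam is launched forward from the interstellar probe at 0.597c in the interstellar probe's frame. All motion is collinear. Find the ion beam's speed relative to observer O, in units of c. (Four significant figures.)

0.9683c

Apply u = (u'+v)/(1+u'v) twice. Ion beam in the cruiser frame: (0.597+0.728)/(1+0.597·0.728) = 1.325/1.434616 = 0.92359c.
That velocity, transformed to the rest frame of observer O: (0.92359+0.4229)/(1+0.92359·0.4229) = 1.34649/1.390586211 = 0.96829c.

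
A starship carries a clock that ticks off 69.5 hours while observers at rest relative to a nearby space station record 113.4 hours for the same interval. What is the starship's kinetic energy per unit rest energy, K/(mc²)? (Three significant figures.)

The time-dilation ratio gives γ = 113.4/69.5 = 1.63165.
K/(mc²) = γ − 1 = 1.63165 − 1 = 0.632.

0.632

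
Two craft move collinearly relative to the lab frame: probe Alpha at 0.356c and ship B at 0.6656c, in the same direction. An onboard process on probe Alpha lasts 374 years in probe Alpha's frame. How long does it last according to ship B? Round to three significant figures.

Transform probe Alpha's velocity into ship B's frame: (0.356 − 0.6656)/(1 − 0.356·0.6656) = −0.3096/0.7630464, so the relative speed is 0.40574c.
γ for this relative speed: γ = 1/√(1 − 0.164625) = 1.0941.
Probe Alpha's interval is proper; time dilation gives Δt_B = γΔτ = 1.0941 × 374 years = 409 years.

409 years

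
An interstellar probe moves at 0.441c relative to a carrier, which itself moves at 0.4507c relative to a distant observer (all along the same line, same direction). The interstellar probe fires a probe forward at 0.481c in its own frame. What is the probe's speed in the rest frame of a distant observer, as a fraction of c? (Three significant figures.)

Compose velocities in two stages. Stage 1 (into S'): u₁ = (0.481+0.441)/(1+0.481×0.441) = 0.76065.
Stage 2 (into S): u = (0.76065+0.4507)/(1+0.76065×0.4507) = 0.90209, so the speed is 0.902c.

0.902c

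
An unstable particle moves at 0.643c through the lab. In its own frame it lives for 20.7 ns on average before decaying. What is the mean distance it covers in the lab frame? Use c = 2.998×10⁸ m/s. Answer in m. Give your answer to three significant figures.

5.21 m

γ = 1/√(1 − β²) = 1/√(1 − 0.413449) = 1/√0.586551 = 1/0.765866 = 1.3057.
Lab-frame lifetime: Δt = γτ = 1.3057 × 20.7 ns = 27.028 ns.
Distance: d = vΔt = 0.643 × 2.998×10⁸ m/s × 2.7028×10^-8 s = 5.21 m.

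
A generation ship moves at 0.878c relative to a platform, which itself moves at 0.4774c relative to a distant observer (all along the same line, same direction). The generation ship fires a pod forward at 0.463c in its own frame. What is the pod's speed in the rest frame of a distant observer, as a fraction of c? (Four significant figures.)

0.9833c

First combine the pod and generation ship (S''→S'): u₁ = (0.463 + 0.878)/(1 + 0.463×0.878) = 1.341/1.406514 = 0.95342.
Then combine with the platform (S'→S): u = (0.95342 + 0.4774)/(1 + 0.95342×0.4774) = 1.43082/1.455162708 = 0.98327.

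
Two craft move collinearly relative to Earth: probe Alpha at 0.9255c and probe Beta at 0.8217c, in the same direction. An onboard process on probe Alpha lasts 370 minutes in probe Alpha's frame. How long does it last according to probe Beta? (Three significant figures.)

Transform probe Alpha's velocity into probe Beta's frame: (0.9255 − 0.8217)/(1 − 0.9255·0.8217) = 0.1038/0.23951665, so the relative speed is 0.43337c.
γ for this relative speed: γ = 1/√(1 − 0.18781) = 1.1096.
The clock on probe Alpha records proper time, so probe Beta measures Δt = γΔτ = 1.1096 × 370 = 411 minutes.

411 minutes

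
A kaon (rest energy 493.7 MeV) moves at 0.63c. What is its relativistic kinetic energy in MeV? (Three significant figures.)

With β = 0.63, γ = 1/√(1 − 0.63²) = 1/√0.6031 = 1.28767.
Kinetic energy: K = (γ − 1)mc² = (1.28767 − 1) × 493.7 MeV = 0.28767 × 493.7 = 142 MeV.

142 MeV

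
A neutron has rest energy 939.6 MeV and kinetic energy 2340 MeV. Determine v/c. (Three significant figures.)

0.958

K = (γ−1)mc², so γ = 1 + 2340/939.6 = 3.4904.
Then v/c = √(1 − γ⁻²) = √(1 − 0.0820823) = √0.9179177 = 0.958.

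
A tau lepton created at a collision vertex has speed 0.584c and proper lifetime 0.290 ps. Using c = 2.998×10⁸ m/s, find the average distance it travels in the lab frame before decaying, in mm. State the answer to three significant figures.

0.0625 mm

γ = 1/√(1 − β²) = 1/√(1 − 0.341056) = 1/√0.658944 = 1/0.811754 = 1.2319.
Lab-frame lifetime: Δt = γτ = 1.2319 × 0.290 ps = 0.35725 ps.
Distance: d = vΔt = 0.584 × 2.998×10⁸ m/s × 3.5725×10^-13 s = 6.25×10^-5 m = 0.0625 mm.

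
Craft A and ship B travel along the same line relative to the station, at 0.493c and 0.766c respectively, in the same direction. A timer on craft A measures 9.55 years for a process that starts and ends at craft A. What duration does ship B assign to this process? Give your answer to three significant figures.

10.6 years

Speed of craft A in ship B's frame: u = (v_A − v_B)/(1 − v_A v_B/c²) = (0.493 − 0.766)/(1 − 0.493×0.766) = −0.273/0.622362 = −0.43865; |u| = 0.43865c.
At |u| = 0.43865c, γ = (1 − 0.192414)^(−1/2) = 1.1128.
The clock on craft A records proper time, so ship B measures Δt = γΔτ = 1.1128 × 9.55 = 10.6 years.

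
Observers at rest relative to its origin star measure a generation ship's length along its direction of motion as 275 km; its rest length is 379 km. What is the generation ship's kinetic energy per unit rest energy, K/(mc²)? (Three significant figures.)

From L = L₀/γ: γ = 379/275 = 1.37818.
Since K = (γ−1)mc², K/(mc²) = 1.37818 − 1 = 0.378.

0.378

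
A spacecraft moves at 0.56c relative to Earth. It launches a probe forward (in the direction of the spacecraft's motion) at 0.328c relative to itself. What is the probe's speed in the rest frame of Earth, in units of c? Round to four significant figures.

Relativistic velocity addition: u = (u' + v)/(1 + u'v/c²), with u' = 0.328c and v = 0.56c.
Numerator: 0.328 + 0.56 = 0.888. Denominator: 1 + (0.328)(0.56) = 1.18368.
u = 0.888/1.18368 = 0.7502, so the speed is 0.7502c.

0.7502c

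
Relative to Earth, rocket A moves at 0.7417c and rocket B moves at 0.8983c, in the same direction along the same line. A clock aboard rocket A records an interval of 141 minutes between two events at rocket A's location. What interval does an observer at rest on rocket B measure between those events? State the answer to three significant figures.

160 minutes

The velocity of rocket A relative to rocket B is (0.7417 − 0.8983)c / (1 − 0.7417×0.8983) = −0.46924c; relative speed 0.46924c.
γ for this relative speed: γ = 1/√(1 − 0.220186) = 1.1324.
Rocket A's interval is proper; time dilation gives Δt_B = γΔτ = 1.1324 × 141 minutes = 160 minutes.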